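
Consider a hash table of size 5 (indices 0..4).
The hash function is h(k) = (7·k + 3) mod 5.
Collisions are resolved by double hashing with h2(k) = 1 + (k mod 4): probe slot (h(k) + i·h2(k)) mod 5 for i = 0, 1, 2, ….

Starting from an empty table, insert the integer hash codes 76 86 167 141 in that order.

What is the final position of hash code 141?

76: h=0 → slot 0
86: h=0, h2=3, probe 0,3 → slot 3
167: h=2 → slot 2
141: h=0, h2=2, probe 0,2,4 → slot 4
Table: [76, -, 167, 86, 141]

4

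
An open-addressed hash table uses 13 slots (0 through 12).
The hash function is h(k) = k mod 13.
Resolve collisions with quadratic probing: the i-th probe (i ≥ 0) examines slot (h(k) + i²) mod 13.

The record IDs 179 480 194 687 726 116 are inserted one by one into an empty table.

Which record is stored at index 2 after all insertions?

726

Insert 179: h=10, slot 10 empty -> index 10.
Insert 480: h=12, slot 12 empty -> index 12.
Insert 194: h=12, slot 12 occupied -> index 0.
Insert 687: h=11, slot 11 empty -> index 11.
Insert 726: h=11, slots 11,12 occupied -> index 2.
Insert 116: h=12, slots 12,0 occupied -> index 3.
Table: [194, —, 726, 116, —, —, —, —, —, —, 179, 687, 480]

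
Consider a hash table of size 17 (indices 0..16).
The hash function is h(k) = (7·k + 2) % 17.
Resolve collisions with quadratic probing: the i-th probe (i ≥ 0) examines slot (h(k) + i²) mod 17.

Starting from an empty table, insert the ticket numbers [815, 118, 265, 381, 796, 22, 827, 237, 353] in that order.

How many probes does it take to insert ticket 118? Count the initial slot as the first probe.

815: h=12 -> slot 12
118: h=12, probe 12,13 -> slot 13
265: h=4 -> slot 4
381: h=0 -> slot 0
796: h=15 -> slot 15
22: h=3 -> slot 3
827: h=11 -> slot 11
237: h=12, probe 12,13,16 -> slot 16
353: h=8 -> slot 8
Table: [381, ., ., 22, 265, ., ., ., 353, ., ., 827, 815, 118, ., 796, 237]

2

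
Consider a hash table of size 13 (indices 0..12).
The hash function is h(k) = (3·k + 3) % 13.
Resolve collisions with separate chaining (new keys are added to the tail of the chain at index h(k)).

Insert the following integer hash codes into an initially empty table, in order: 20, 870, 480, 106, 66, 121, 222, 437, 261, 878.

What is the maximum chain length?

3

Insert 20: h=11, bucket 11 empty -> new chain.
Insert 870: h=0, bucket 0 empty -> new chain.
Insert 480: h=0, bucket 0 nonempty -> append to chain.
Insert 106: h=9, bucket 9 empty -> new chain.
Insert 66: h=6, bucket 6 empty -> new chain.
Insert 121: h=2, bucket 2 empty -> new chain.
Insert 222: h=6, bucket 6 nonempty -> append to chain.
Insert 437: h=1, bucket 1 empty -> new chain.
Insert 261: h=6, bucket 6 nonempty -> append to chain.
Insert 878: h=11, bucket 11 nonempty -> append to chain.
Final buckets:
0: 870 -> 480
1: 437
2: 121
3: -
4: -
5: -
6: 66 -> 222 -> 261
7: -
8: -
9: 106
10: -
11: 20 -> 878
12: -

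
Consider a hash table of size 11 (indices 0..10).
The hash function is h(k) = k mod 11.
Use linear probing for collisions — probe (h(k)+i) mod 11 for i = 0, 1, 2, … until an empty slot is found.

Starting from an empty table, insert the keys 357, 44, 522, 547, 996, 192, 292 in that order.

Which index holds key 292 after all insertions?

357: h=5 -> slot 5
44: h=0 -> slot 0
522: h=5, probe 5,6 -> slot 6
547: h=8 -> slot 8
996: h=6, probe 6,7 -> slot 7
192: h=5, probe 5,6,7,8,9 -> slot 9
292: h=6, probe 6,7,8,9,10 -> slot 10
Table: [44, ∅, ∅, ∅, ∅, 357, 522, 996, 547, 192, 292]

10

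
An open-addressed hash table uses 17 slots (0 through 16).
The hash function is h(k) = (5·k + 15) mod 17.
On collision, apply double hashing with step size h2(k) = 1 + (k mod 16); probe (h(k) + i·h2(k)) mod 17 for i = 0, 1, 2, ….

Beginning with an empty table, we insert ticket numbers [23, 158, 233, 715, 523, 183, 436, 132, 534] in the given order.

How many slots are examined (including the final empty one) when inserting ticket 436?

4

23 hashes to 11; slot 11 is free => place at 11.
158 hashes to 6; slot 6 is free => place at 6.
233 hashes to 7; slot 7 is free => place at 7.
715 hashes to 3; slot 3 is free => place at 3.
523 hashes to 12; slot 12 is free => place at 12.
183 hashes to 12, h2=8; 12,3,11 taken => place at 2.
436 hashes to 2, h2=5; 2,7,12 taken => place at 0.
132 hashes to 12, h2=5; 12,0 taken => place at 5.
534 hashes to 16; slot 16 is free => place at 16.
Table: [436, ∅, 183, 715, ∅, 132, 158, 233, ∅, ∅, ∅, 23, 523, ∅, ∅, ∅, 534]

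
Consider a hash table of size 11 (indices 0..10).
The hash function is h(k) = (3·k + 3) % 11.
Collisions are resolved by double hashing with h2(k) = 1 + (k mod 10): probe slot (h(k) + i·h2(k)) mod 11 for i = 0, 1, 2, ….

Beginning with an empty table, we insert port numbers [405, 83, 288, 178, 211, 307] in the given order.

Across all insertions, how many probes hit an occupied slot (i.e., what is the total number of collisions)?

4

405: h=8 => slot 8
83: h=10 => slot 10
288: h=9 => slot 9
178: h=9, h2=9, probe 9,7 => slot 7
211: h=9, h2=2, probe 9,0 => slot 0
307: h=0, h2=8, probe 0,8,5 => slot 5
Table: [211, ∅, ∅, ∅, ∅, 307, ∅, 178, 405, 288, 83]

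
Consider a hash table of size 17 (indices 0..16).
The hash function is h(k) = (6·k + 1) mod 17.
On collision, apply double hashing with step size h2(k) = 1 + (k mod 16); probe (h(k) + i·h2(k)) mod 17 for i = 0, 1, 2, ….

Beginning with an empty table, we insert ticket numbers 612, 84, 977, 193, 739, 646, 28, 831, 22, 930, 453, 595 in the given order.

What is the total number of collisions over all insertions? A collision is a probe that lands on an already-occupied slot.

6

612: h=1 → slot 1
84: h=12 → slot 12
977: h=15 → slot 15
193: h=3 → slot 3
739: h=15, h2=4, probe 15,2 → slot 2
646: h=1, h2=7, probe 1,8 → slot 8
28: h=16 → slot 16
831: h=6 → slot 6
22: h=14 → slot 14
930: h=5 → slot 5
453: h=16, h2=6, probe 16,5,11 → slot 11
595: h=1, h2=4, probe 1,5,9 → slot 9
Table: [_, 612, 739, 193, _, 930, 831, _, 646, 595, _, 453, 84, _, 22, 977, 28]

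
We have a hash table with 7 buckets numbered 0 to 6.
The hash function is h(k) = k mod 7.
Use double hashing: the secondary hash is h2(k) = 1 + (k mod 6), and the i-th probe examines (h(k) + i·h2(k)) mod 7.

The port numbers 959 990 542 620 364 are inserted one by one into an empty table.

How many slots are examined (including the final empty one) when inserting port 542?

959 hashes to 0; slot 0 is free => place at 0.
990 hashes to 3; slot 3 is free => place at 3.
542 hashes to 3, h2=3; 3 taken => place at 6.
620 hashes to 4; slot 4 is free => place at 4.
364 hashes to 0, h2=5; 0 taken => place at 5.
Table: [959, _, _, 990, 620, 364, 542]

2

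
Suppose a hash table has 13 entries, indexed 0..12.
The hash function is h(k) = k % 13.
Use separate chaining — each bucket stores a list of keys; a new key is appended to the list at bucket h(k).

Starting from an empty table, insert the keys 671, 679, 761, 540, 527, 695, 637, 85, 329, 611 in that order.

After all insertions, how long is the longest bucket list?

Insert 671: h=8, bucket 8 empty → new chain.
Insert 679: h=3, bucket 3 empty → new chain.
Insert 761: h=7, bucket 7 empty → new chain.
Insert 540: h=7, bucket 7 nonempty → append to chain.
Insert 527: h=7, bucket 7 nonempty → append to chain.
Insert 695: h=6, bucket 6 empty → new chain.
Insert 637: h=0, bucket 0 empty → new chain.
Insert 85: h=7, bucket 7 nonempty → append to chain.
Insert 329: h=4, bucket 4 empty → new chain.
Insert 611: h=0, bucket 0 nonempty → append to chain.
Final buckets:
0: 637 -> 611
1: —
2: —
3: 679
4: 329
5: —
6: 695
7: 761 -> 540 -> 527 -> 85
8: 671
9: —
10: —
11: —
12: —

4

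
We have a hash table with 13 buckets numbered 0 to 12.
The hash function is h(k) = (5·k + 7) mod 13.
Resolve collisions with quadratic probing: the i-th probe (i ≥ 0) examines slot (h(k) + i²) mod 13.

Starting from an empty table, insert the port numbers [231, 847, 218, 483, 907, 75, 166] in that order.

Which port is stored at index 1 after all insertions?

231: h=5 -> slot 5
847: h=4 -> slot 4
218: h=5, probe 5,6 -> slot 6
483: h=4, probe 4,5,8 -> slot 8
907: h=5, probe 5,6,9 -> slot 9
75: h=5, probe 5,6,9,1 -> slot 1
166: h=5, probe 5,6,9,1,8,4,2 -> slot 2
Table: [_, 75, 166, _, 847, 231, 218, _, 483, 907, _, _, _]

75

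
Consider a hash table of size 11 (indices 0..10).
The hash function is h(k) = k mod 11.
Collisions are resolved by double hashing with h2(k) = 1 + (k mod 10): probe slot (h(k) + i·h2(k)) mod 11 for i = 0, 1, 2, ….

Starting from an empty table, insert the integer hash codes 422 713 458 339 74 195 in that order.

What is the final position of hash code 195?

422 hashes to 4; slot 4 is free → place at 4.
713 hashes to 9; slot 9 is free → place at 9.
458 hashes to 7; slot 7 is free → place at 7.
339 hashes to 9, h2=10; 9 taken → place at 8.
74 hashes to 8, h2=5; 8 taken → place at 2.
195 hashes to 8, h2=6; 8 taken → place at 3.
Table: [., ., 74, 195, 422, ., ., 458, 339, 713, .]

3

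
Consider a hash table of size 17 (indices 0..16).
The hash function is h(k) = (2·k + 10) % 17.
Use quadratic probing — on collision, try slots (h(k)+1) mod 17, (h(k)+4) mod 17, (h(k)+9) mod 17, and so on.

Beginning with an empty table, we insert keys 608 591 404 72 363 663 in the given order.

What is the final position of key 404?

6

608: h=2 -> slot 2
591: h=2, probe 2,3 -> slot 3
404: h=2, probe 2,3,6 -> slot 6
72: h=1 -> slot 1
363: h=5 -> slot 5
663: h=10 -> slot 10
Table: [∅, 72, 608, 591, ∅, 363, 404, ∅, ∅, ∅, 663, ∅, ∅, ∅, ∅, ∅, ∅]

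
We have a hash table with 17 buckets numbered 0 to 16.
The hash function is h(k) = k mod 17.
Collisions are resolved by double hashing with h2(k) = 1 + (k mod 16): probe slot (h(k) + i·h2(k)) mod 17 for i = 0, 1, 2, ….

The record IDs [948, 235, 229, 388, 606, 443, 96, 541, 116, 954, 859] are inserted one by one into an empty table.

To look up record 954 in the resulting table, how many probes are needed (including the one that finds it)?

948: h=13 → slot 13
235: h=14 → slot 14
229: h=8 → slot 8
388: h=14, h2=5, probe 14,2 → slot 2
606: h=11 → slot 11
443: h=1 → slot 1
96: h=11, h2=1, probe 11,12 → slot 12
541: h=14, h2=14, probe 14,11,8,5 → slot 5
116: h=14, h2=5, probe 14,2,7 → slot 7
954: h=2, h2=11, probe 2,13,7,1,12,6 → slot 6
859: h=9 → slot 9
Table: [., 443, 388, ., ., 541, 954, 116, 229, 859, ., 606, 96, 948, 235, ., .]
Lookup 954: h=2, h2=11, probe 2,13,7,1,12,6 → found at 6.

6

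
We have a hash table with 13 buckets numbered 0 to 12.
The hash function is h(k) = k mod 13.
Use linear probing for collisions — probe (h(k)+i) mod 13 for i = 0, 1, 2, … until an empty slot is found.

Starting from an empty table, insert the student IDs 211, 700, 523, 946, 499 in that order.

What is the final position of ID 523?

4

Insert 211: h=3, slot 3 empty -> index 3.
Insert 700: h=11, slot 11 empty -> index 11.
Insert 523: h=3, slot 3 occupied -> index 4.
Insert 946: h=10, slot 10 empty -> index 10.
Insert 499: h=5, slot 5 empty -> index 5.
Table: [—, —, —, 211, 523, 499, —, —, —, —, 946, 700, —]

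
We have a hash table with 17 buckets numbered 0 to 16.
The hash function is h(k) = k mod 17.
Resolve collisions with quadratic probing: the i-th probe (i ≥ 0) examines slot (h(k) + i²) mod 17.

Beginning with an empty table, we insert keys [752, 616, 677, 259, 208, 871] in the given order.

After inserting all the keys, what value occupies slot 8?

259

752: h=4 => slot 4
616: h=4, probe 4,5 => slot 5
677: h=14 => slot 14
259: h=4, probe 4,5,8 => slot 8
208: h=4, probe 4,5,8,13 => slot 13
871: h=4, probe 4,5,8,13,3 => slot 3
Table: [—, —, —, 871, 752, 616, —, —, 259, —, —, —, —, 208, 677, —, —]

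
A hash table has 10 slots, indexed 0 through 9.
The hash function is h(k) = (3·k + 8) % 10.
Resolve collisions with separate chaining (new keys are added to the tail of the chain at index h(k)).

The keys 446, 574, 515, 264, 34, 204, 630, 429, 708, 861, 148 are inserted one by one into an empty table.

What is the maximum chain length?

446 → bucket 6
574 → bucket 0
515 → bucket 3
264 → bucket 0 (collision)
34 → bucket 0 (collision)
204 → bucket 0 (collision)
630 → bucket 8
429 → bucket 5
708 → bucket 2
861 → bucket 1
148 → bucket 2 (collision)
Final buckets:
0: 574 -> 264 -> 34 -> 204
1: 861
2: 708 -> 148
3: 515
4: -
5: 429
6: 446
7: -
8: 630
9: -

4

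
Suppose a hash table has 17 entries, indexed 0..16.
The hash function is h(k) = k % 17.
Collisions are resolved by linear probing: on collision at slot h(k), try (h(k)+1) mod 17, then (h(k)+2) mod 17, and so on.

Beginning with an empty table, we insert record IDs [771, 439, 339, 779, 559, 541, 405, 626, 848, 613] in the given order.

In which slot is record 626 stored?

Insert 771: h=6, slot 6 empty → index 6.
Insert 439: h=14, slot 14 empty → index 14.
Insert 339: h=16, slot 16 empty → index 16.
Insert 779: h=14, slot 14 occupied → index 15.
Insert 559: h=15, slots 15,16 occupied → index 0.
Insert 541: h=14, slots 14,15,16,0 occupied → index 1.
Insert 405: h=14, slots 14,15,16,0,1 occupied → index 2.
Insert 626: h=14, slots 14,15,16,0,1,2 occupied → index 3.
Insert 848: h=15, slots 15,16,0,1,2,3 occupied → index 4.
Insert 613: h=1, slots 1,2,3,4 occupied → index 5.
Table: [559, 541, 405, 626, 848, 613, 771, _, _, _, _, _, _, _, 439, 779, 339]

3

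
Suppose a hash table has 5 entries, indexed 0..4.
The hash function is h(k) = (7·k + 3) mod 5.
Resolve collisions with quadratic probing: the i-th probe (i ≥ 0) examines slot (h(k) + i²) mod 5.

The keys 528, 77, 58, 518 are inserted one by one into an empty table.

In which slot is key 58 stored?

528: h=4 => slot 4
77: h=2 => slot 2
58: h=4, probe 4,0 => slot 0
518: h=4, probe 4,0,3 => slot 3
Table: [58, _, 77, 518, 528]

0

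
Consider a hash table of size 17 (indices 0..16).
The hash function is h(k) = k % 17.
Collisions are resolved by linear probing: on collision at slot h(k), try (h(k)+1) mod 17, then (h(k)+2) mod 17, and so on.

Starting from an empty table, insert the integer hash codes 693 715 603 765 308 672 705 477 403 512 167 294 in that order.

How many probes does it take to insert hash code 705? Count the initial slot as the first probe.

693: h=13 => slot 13
715: h=1 => slot 1
603: h=8 => slot 8
765: h=0 => slot 0
308: h=2 => slot 2
672: h=9 => slot 9
705: h=8, probe 8,9,10 => slot 10
477: h=1, probe 1,2,3 => slot 3
403: h=12 => slot 12
512: h=2, probe 2,3,4 => slot 4
167: h=14 => slot 14
294: h=5 => slot 5
Table: [765, 715, 308, 477, 512, 294, —, —, 603, 672, 705, —, 403, 693, 167, —, —]

3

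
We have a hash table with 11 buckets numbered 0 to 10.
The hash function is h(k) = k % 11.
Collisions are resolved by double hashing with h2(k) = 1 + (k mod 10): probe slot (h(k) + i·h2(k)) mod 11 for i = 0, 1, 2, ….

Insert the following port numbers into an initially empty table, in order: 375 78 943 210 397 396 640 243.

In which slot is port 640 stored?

3

Insert 375: h=1, slot 1 empty => index 1.
Insert 78: h=1, h2=9, slot 1 occupied => index 10.
Insert 943: h=8, slot 8 empty => index 8.
Insert 210: h=1, h2=1, slot 1 occupied => index 2.
Insert 397: h=1, h2=8, slot 1 occupied => index 9.
Insert 396: h=0, slot 0 empty => index 0.
Insert 640: h=2, h2=1, slot 2 occupied => index 3.
Insert 243: h=1, h2=4, slot 1 occupied => index 5.
Table: [396, 375, 210, 640, ∅, 243, ∅, ∅, 943, 397, 78]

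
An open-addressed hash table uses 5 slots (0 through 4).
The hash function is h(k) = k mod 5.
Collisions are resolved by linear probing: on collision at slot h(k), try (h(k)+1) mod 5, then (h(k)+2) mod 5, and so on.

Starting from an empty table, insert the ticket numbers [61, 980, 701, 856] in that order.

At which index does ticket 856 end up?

61 hashes to 1; slot 1 is free → place at 1.
980 hashes to 0; slot 0 is free → place at 0.
701 hashes to 1; 1 taken → place at 2.
856 hashes to 1; 1,2 taken → place at 3.
Table: [980, 61, 701, 856, —]

3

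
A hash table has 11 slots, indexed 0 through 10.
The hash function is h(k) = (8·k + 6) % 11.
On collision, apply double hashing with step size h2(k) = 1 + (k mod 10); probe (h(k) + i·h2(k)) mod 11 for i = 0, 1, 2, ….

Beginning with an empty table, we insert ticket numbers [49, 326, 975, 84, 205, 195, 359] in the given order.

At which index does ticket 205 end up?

49: h=2 → slot 2
326: h=7 → slot 7
975: h=7, h2=6, probe 7,2,8 → slot 8
84: h=7, h2=5, probe 7,1 → slot 1
205: h=7, h2=6, probe 7,2,8,3 → slot 3
195: h=4 → slot 4
359: h=7, h2=10, probe 7,6 → slot 6
Table: [., 84, 49, 205, 195, ., 359, 326, 975, ., .]

3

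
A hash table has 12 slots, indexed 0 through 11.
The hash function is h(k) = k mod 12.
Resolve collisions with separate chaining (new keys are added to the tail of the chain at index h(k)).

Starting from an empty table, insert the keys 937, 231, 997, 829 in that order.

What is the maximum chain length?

3

937 -> bucket 1
231 -> bucket 3
997 -> bucket 1 (collision)
829 -> bucket 1 (collision)
Final buckets:
0: _
1: 937 -> 997 -> 829
2: _
3: 231
4: _
5: _
6: _
7: _
8: _
9: _
10: _
11: _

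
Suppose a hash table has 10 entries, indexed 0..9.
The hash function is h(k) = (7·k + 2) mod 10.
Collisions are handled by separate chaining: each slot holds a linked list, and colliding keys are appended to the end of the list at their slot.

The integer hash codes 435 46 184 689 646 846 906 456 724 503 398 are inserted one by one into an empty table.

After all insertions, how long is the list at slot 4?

5

Insert 435: h=7, bucket 7 empty → new chain.
Insert 46: h=4, bucket 4 empty → new chain.
Insert 184: h=0, bucket 0 empty → new chain.
Insert 689: h=5, bucket 5 empty → new chain.
Insert 646: h=4, bucket 4 nonempty → append to chain.
Insert 846: h=4, bucket 4 nonempty → append to chain.
Insert 906: h=4, bucket 4 nonempty → append to chain.
Insert 456: h=4, bucket 4 nonempty → append to chain.
Insert 724: h=0, bucket 0 nonempty → append to chain.
Insert 503: h=3, bucket 3 empty → new chain.
Insert 398: h=8, bucket 8 empty → new chain.
Final buckets:
0: 184 -> 724
1: _
2: _
3: 503
4: 46 -> 646 -> 846 -> 906 -> 456
5: 689
6: _
7: 435
8: 398
9: _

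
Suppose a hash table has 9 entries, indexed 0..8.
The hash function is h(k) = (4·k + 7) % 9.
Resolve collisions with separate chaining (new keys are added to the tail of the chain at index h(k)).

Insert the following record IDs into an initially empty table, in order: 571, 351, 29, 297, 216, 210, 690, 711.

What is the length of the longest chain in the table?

4

571 → bucket 5
351 → bucket 7
29 → bucket 6
297 → bucket 7 (collision)
216 → bucket 7 (collision)
210 → bucket 1
690 → bucket 4
711 → bucket 7 (collision)
Final buckets:
0: ∅
1: 210
2: ∅
3: ∅
4: 690
5: 571
6: 29
7: 351 -> 297 -> 216 -> 711
8: ∅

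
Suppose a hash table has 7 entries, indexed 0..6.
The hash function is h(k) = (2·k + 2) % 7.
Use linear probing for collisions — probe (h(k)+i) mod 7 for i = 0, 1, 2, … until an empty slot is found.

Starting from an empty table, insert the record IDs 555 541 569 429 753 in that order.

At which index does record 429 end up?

555 hashes to 6; slot 6 is free → place at 6.
541 hashes to 6; 6 taken → place at 0.
569 hashes to 6; 6,0 taken → place at 1.
429 hashes to 6; 6,0,1 taken → place at 2.
753 hashes to 3; slot 3 is free → place at 3.
Table: [541, 569, 429, 753, —, —, 555]

2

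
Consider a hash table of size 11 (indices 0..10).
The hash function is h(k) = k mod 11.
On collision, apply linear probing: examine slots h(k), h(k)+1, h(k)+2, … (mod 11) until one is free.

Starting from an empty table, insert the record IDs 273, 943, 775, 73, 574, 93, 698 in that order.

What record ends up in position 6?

93

273 hashes to 9; slot 9 is free → place at 9.
943 hashes to 8; slot 8 is free → place at 8.
775 hashes to 5; slot 5 is free → place at 5.
73 hashes to 7; slot 7 is free → place at 7.
574 hashes to 2; slot 2 is free → place at 2.
93 hashes to 5; 5 taken → place at 6.
698 hashes to 5; 5,6,7,8,9 taken → place at 10.
Table: [∅, ∅, 574, ∅, ∅, 775, 93, 73, 943, 273, 698]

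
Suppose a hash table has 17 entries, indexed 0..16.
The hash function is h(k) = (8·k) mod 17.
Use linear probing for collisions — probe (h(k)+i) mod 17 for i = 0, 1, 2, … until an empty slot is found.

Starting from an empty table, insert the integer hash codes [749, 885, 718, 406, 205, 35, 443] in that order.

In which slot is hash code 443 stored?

12

Insert 749: h=8, slot 8 empty => index 8.
Insert 885: h=8, slot 8 occupied => index 9.
Insert 718: h=15, slot 15 empty => index 15.
Insert 406: h=1, slot 1 empty => index 1.
Insert 205: h=8, slots 8,9 occupied => index 10.
Insert 35: h=8, slots 8,9,10 occupied => index 11.
Insert 443: h=8, slots 8,9,10,11 occupied => index 12.
Table: [∅, 406, ∅, ∅, ∅, ∅, ∅, ∅, 749, 885, 205, 35, 443, ∅, ∅, 718, ∅]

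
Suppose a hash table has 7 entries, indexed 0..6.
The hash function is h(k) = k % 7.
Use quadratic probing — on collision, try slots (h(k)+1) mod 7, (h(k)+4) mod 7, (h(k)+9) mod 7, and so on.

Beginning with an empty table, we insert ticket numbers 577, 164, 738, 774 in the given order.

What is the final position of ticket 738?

Insert 577: h=3, slot 3 empty -> index 3.
Insert 164: h=3, slot 3 occupied -> index 4.
Insert 738: h=3, slots 3,4 occupied -> index 0.
Insert 774: h=4, slot 4 occupied -> index 5.
Table: [738, ∅, ∅, 577, 164, 774, ∅]

0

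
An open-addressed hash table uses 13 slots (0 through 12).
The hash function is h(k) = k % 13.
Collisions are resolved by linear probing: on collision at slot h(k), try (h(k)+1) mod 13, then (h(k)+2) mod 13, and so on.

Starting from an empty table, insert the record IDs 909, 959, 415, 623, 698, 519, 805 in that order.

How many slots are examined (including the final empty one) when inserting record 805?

909: h=12 => slot 12
959: h=10 => slot 10
415: h=12, probe 12,0 => slot 0
623: h=12, probe 12,0,1 => slot 1
698: h=9 => slot 9
519: h=12, probe 12,0,1,2 => slot 2
805: h=12, probe 12,0,1,2,3 => slot 3
Table: [415, 623, 519, 805, —, —, —, —, —, 698, 959, —, 909]

5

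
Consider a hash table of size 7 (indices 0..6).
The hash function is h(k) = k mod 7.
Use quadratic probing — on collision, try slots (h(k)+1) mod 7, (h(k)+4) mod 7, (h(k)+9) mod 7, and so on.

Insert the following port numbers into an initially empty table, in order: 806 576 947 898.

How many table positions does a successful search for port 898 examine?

806 hashes to 1; slot 1 is free -> place at 1.
576 hashes to 2; slot 2 is free -> place at 2.
947 hashes to 2; 2 taken -> place at 3.
898 hashes to 2; 2,3 taken -> place at 6.
Table: [_, 806, 576, 947, _, _, 898]
Lookup 898: h=2, probe 2,3,6 → found at 6.

3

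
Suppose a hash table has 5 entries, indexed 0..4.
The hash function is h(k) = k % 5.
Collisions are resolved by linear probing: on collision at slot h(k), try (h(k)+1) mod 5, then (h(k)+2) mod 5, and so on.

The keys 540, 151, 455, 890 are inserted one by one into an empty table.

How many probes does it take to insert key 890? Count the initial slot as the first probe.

4

540: h=0 → slot 0
151: h=1 → slot 1
455: h=0, probe 0,1,2 → slot 2
890: h=0, probe 0,1,2,3 → slot 3
Table: [540, 151, 455, 890, .]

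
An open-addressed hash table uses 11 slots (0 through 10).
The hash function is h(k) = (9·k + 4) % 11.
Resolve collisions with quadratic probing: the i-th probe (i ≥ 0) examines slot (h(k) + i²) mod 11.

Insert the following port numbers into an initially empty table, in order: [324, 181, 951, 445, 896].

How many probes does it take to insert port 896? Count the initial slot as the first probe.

5

324 hashes to 5; slot 5 is free => place at 5.
181 hashes to 5; 5 taken => place at 6.
951 hashes to 5; 5,6 taken => place at 9.
445 hashes to 5; 5,6,9 taken => place at 3.
896 hashes to 5; 5,6,9,3 taken => place at 10.
Table: [∅, ∅, ∅, 445, ∅, 324, 181, ∅, ∅, 951, 896]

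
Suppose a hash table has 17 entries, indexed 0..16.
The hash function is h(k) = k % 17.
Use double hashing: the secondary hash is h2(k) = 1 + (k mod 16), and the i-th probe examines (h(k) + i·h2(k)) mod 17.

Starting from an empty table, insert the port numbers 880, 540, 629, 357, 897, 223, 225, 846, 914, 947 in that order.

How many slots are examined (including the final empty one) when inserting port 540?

2

Insert 880: h=13, slot 13 empty -> index 13.
Insert 540: h=13, h2=13, slot 13 occupied -> index 9.
Insert 629: h=0, slot 0 empty -> index 0.
Insert 357: h=0, h2=6, slot 0 occupied -> index 6.
Insert 897: h=13, h2=2, slot 13 occupied -> index 15.
Insert 223: h=2, slot 2 empty -> index 2.
Insert 225: h=4, slot 4 empty -> index 4.
Insert 846: h=13, h2=15, slot 13 occupied -> index 11.
Insert 914: h=13, h2=3, slot 13 occupied -> index 16.
Insert 947: h=12, slot 12 empty -> index 12.
Table: [629, ∅, 223, ∅, 225, ∅, 357, ∅, ∅, 540, ∅, 846, 947, 880, ∅, 897, 914]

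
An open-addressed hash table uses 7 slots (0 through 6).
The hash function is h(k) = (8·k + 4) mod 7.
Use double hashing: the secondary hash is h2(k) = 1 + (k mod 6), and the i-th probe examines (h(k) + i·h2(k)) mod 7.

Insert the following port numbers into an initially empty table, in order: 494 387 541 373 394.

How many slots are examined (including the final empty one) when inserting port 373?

4

Insert 494: h=1, slot 1 empty → index 1.
Insert 387: h=6, slot 6 empty → index 6.
Insert 541: h=6, h2=2, slots 6,1 occupied → index 3.
Insert 373: h=6, h2=2, slots 6,1,3 occupied → index 5.
Insert 394: h=6, h2=5, slot 6 occupied → index 4.
Table: [., 494, ., 541, 394, 373, 387]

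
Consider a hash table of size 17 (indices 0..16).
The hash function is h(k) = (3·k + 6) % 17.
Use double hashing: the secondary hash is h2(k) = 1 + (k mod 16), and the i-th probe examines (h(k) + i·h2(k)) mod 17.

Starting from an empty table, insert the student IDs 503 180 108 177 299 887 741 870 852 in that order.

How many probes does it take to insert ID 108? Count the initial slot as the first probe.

503 hashes to 2; slot 2 is free -> place at 2.
180 hashes to 2, h2=5; 2 taken -> place at 7.
108 hashes to 7, h2=13; 7 taken -> place at 3.
177 hashes to 10; slot 10 is free -> place at 10.
299 hashes to 2, h2=12; 2 taken -> place at 14.
887 hashes to 15; slot 15 is free -> place at 15.
741 hashes to 2, h2=6; 2 taken -> place at 8.
870 hashes to 15, h2=7; 15 taken -> place at 5.
852 hashes to 12; slot 12 is free -> place at 12.
Table: [_, _, 503, 108, _, 870, _, 180, 741, _, 177, _, 852, _, 299, 887, _]

2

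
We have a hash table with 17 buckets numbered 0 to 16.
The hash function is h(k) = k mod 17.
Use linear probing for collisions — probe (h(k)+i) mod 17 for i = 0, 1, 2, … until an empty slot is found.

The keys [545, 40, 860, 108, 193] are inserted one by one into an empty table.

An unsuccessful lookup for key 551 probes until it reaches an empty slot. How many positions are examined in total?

3

Insert 545: h=1, slot 1 empty => index 1.
Insert 40: h=6, slot 6 empty => index 6.
Insert 860: h=10, slot 10 empty => index 10.
Insert 108: h=6, slot 6 occupied => index 7.
Insert 193: h=6, slots 6,7 occupied => index 8.
Table: [∅, 545, ∅, ∅, ∅, ∅, 40, 108, 193, ∅, 860, ∅, ∅, ∅, ∅, ∅, ∅]
Lookup 551: h=7, probe 7,8,9 → slot 9 empty, not found.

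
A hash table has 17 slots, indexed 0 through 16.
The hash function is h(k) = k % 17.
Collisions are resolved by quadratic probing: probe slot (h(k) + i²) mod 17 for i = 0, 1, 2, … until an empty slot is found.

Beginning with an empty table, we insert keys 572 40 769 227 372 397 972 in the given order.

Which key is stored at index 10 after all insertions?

572 hashes to 11; slot 11 is free -> place at 11.
40 hashes to 6; slot 6 is free -> place at 6.
769 hashes to 4; slot 4 is free -> place at 4.
227 hashes to 6; 6 taken -> place at 7.
372 hashes to 15; slot 15 is free -> place at 15.
397 hashes to 6; 6,7 taken -> place at 10.
972 hashes to 3; slot 3 is free -> place at 3.
Table: [—, —, —, 972, 769, —, 40, 227, —, —, 397, 572, —, —, —, 372, —]

397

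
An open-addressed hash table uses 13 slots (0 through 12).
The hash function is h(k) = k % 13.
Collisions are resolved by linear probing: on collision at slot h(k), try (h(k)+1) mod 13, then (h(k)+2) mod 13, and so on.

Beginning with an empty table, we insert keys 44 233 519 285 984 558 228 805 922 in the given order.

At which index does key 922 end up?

44: h=5 => slot 5
233: h=12 => slot 12
519: h=12, probe 12,0 => slot 0
285: h=12, probe 12,0,1 => slot 1
984: h=9 => slot 9
558: h=12, probe 12,0,1,2 => slot 2
228: h=7 => slot 7
805: h=12, probe 12,0,1,2,3 => slot 3
922: h=12, probe 12,0,1,2,3,4 => slot 4
Table: [519, 285, 558, 805, 922, 44, ., 228, ., 984, ., ., 233]

4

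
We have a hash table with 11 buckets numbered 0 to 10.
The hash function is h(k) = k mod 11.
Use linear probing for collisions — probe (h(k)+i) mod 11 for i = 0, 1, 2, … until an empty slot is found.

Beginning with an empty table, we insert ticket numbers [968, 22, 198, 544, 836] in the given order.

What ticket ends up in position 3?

968: h=0 => slot 0
22: h=0, probe 0,1 => slot 1
198: h=0, probe 0,1,2 => slot 2
544: h=5 => slot 5
836: h=0, probe 0,1,2,3 => slot 3
Table: [968, 22, 198, 836, ., 544, ., ., ., ., .]

836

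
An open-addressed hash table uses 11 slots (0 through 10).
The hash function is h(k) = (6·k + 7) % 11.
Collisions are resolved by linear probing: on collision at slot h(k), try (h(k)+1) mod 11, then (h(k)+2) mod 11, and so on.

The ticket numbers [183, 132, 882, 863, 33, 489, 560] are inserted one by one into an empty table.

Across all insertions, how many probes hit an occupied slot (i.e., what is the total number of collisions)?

4

183 hashes to 5; slot 5 is free → place at 5.
132 hashes to 7; slot 7 is free → place at 7.
882 hashes to 8; slot 8 is free → place at 8.
863 hashes to 4; slot 4 is free → place at 4.
33 hashes to 7; 7,8 taken → place at 9.
489 hashes to 4; 4,5 taken → place at 6.
560 hashes to 1; slot 1 is free → place at 1.
Table: [—, 560, —, —, 863, 183, 489, 132, 882, 33, —]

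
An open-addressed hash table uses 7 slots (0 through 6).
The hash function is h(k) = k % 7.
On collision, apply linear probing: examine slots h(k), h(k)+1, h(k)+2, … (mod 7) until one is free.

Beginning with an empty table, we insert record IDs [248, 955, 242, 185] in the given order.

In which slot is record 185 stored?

248 hashes to 3; slot 3 is free -> place at 3.
955 hashes to 3; 3 taken -> place at 4.
242 hashes to 4; 4 taken -> place at 5.
185 hashes to 3; 3,4,5 taken -> place at 6.
Table: [—, —, —, 248, 955, 242, 185]

6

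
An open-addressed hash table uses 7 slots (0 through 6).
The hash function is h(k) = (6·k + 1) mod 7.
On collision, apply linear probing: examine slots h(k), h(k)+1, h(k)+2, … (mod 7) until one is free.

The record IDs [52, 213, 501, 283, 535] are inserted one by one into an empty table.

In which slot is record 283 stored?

52 hashes to 5; slot 5 is free → place at 5.
213 hashes to 5; 5 taken → place at 6.
501 hashes to 4; slot 4 is free → place at 4.
283 hashes to 5; 5,6 taken → place at 0.
535 hashes to 5; 5,6,0 taken → place at 1.
Table: [283, 535, —, —, 501, 52, 213]

0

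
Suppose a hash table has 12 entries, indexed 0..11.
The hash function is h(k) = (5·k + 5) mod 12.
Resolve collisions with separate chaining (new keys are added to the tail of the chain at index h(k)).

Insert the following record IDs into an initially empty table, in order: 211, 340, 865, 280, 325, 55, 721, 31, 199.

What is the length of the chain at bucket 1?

2

Insert 211: h=4, bucket 4 empty → new chain.
Insert 340: h=1, bucket 1 empty → new chain.
Insert 865: h=10, bucket 10 empty → new chain.
Insert 280: h=1, bucket 1 nonempty → append to chain.
Insert 325: h=10, bucket 10 nonempty → append to chain.
Insert 55: h=4, bucket 4 nonempty → append to chain.
Insert 721: h=10, bucket 10 nonempty → append to chain.
Insert 31: h=4, bucket 4 nonempty → append to chain.
Insert 199: h=4, bucket 4 nonempty → append to chain.
Final buckets:
0: _
1: 340 -> 280
2: _
3: _
4: 211 -> 55 -> 31 -> 199
5: _
6: _
7: _
8: _
9: _
10: 865 -> 325 -> 721
11: _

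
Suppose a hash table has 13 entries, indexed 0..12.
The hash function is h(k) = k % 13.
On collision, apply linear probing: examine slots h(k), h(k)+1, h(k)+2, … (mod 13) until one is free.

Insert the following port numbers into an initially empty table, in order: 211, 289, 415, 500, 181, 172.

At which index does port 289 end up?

4

Insert 211: h=3, slot 3 empty => index 3.
Insert 289: h=3, slot 3 occupied => index 4.
Insert 415: h=12, slot 12 empty => index 12.
Insert 500: h=6, slot 6 empty => index 6.
Insert 181: h=12, slot 12 occupied => index 0.
Insert 172: h=3, slots 3,4 occupied => index 5.
Table: [181, -, -, 211, 289, 172, 500, -, -, -, -, -, 415]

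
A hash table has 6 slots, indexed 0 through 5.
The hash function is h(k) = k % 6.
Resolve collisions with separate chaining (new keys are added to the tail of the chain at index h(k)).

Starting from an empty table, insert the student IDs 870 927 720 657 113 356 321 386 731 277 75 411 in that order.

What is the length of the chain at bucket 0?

Insert 870: h=0, bucket 0 empty → new chain.
Insert 927: h=3, bucket 3 empty → new chain.
Insert 720: h=0, bucket 0 nonempty → append to chain.
Insert 657: h=3, bucket 3 nonempty → append to chain.
Insert 113: h=5, bucket 5 empty → new chain.
Insert 356: h=2, bucket 2 empty → new chain.
Insert 321: h=3, bucket 3 nonempty → append to chain.
Insert 386: h=2, bucket 2 nonempty → append to chain.
Insert 731: h=5, bucket 5 nonempty → append to chain.
Insert 277: h=1, bucket 1 empty → new chain.
Insert 75: h=3, bucket 3 nonempty → append to chain.
Insert 411: h=3, bucket 3 nonempty → append to chain.
Final buckets:
0: 870 -> 720
1: 277
2: 356 -> 386
3: 927 -> 657 -> 321 -> 75 -> 411
4: -
5: 113 -> 731

2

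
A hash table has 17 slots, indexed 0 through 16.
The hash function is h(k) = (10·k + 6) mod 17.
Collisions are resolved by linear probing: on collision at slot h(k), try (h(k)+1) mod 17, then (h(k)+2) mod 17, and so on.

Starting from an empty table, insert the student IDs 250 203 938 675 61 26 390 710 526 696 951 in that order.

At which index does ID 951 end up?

250: h=7 -> slot 7
203: h=13 -> slot 13
938: h=2 -> slot 2
675: h=7, probe 7,8 -> slot 8
61: h=4 -> slot 4
26: h=11 -> slot 11
390: h=13, probe 13,14 -> slot 14
710: h=0 -> slot 0
526: h=13, probe 13,14,15 -> slot 15
696: h=13, probe 13,14,15,16 -> slot 16
951: h=13, probe 13,14,15,16,0,1 -> slot 1
Table: [710, 951, 938, —, 61, —, —, 250, 675, —, —, 26, —, 203, 390, 526, 696]

1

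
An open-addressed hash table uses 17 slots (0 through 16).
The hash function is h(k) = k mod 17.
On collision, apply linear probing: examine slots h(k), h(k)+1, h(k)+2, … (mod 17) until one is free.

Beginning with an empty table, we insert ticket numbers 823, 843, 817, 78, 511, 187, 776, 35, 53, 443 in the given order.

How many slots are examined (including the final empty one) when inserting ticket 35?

823: h=7 → slot 7
843: h=10 → slot 10
817: h=1 → slot 1
78: h=10, probe 10,11 → slot 11
511: h=1, probe 1,2 → slot 2
187: h=0 → slot 0
776: h=11, probe 11,12 → slot 12
35: h=1, probe 1,2,3 → slot 3
53: h=2, probe 2,3,4 → slot 4
443: h=1, probe 1,2,3,4,5 → slot 5
Table: [187, 817, 511, 35, 53, 443, -, 823, -, -, 843, 78, 776, -, -, -, -]

3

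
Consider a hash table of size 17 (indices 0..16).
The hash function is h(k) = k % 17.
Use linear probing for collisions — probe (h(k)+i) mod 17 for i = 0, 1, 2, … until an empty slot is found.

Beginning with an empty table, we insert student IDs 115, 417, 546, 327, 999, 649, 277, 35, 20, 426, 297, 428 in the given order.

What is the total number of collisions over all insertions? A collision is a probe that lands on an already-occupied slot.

115 hashes to 13; slot 13 is free -> place at 13.
417 hashes to 9; slot 9 is free -> place at 9.
546 hashes to 2; slot 2 is free -> place at 2.
327 hashes to 4; slot 4 is free -> place at 4.
999 hashes to 13; 13 taken -> place at 14.
649 hashes to 3; slot 3 is free -> place at 3.
277 hashes to 5; slot 5 is free -> place at 5.
35 hashes to 1; slot 1 is free -> place at 1.
20 hashes to 3; 3,4,5 taken -> place at 6.
426 hashes to 1; 1,2,3,4,5,6 taken -> place at 7.
297 hashes to 8; slot 8 is free -> place at 8.
428 hashes to 3; 3,4,5,6,7,8,9 taken -> place at 10.
Table: [., 35, 546, 649, 327, 277, 20, 426, 297, 417, 428, ., ., 115, 999, ., .]

17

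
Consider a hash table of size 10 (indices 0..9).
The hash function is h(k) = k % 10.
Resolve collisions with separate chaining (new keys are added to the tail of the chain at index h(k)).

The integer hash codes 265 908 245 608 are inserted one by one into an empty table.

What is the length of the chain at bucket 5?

265 -> bucket 5
908 -> bucket 8
245 -> bucket 5 (collision)
608 -> bucket 8 (collision)
Final buckets:
0: .
1: .
2: .
3: .
4: .
5: 265 -> 245
6: .
7: .
8: 908 -> 608
9: .

2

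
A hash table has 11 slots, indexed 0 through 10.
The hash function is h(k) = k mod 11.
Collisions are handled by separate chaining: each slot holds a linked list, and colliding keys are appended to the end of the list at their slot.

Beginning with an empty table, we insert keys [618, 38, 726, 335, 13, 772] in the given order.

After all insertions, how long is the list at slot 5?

Insert 618: h=2, bucket 2 empty → new chain.
Insert 38: h=5, bucket 5 empty → new chain.
Insert 726: h=0, bucket 0 empty → new chain.
Insert 335: h=5, bucket 5 nonempty → append to chain.
Insert 13: h=2, bucket 2 nonempty → append to chain.
Insert 772: h=2, bucket 2 nonempty → append to chain.
Final buckets:
0: 726
1: -
2: 618 -> 13 -> 772
3: -
4: -
5: 38 -> 335
6: -
7: -
8: -
9: -
10: -

2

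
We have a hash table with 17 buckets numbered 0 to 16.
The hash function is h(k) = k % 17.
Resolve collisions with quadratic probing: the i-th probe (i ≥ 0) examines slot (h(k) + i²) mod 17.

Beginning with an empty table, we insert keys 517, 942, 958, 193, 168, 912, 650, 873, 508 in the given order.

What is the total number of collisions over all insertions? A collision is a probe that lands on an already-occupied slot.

8

517: h=7 → slot 7
942: h=7, probe 7,8 → slot 8
958: h=6 → slot 6
193: h=6, probe 6,7,10 → slot 10
168: h=15 → slot 15
912: h=11 → slot 11
650: h=4 → slot 4
873: h=6, probe 6,7,10,15,5 → slot 5
508: h=15, probe 15,16 → slot 16
Table: [_, _, _, _, 650, 873, 958, 517, 942, _, 193, 912, _, _, _, 168, 508]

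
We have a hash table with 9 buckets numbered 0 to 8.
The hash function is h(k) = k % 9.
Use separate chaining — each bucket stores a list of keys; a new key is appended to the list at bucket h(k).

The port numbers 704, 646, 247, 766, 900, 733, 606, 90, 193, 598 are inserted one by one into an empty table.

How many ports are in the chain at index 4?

4

Insert 704: h=2, bucket 2 empty → new chain.
Insert 646: h=7, bucket 7 empty → new chain.
Insert 247: h=4, bucket 4 empty → new chain.
Insert 766: h=1, bucket 1 empty → new chain.
Insert 900: h=0, bucket 0 empty → new chain.
Insert 733: h=4, bucket 4 nonempty → append to chain.
Insert 606: h=3, bucket 3 empty → new chain.
Insert 90: h=0, bucket 0 nonempty → append to chain.
Insert 193: h=4, bucket 4 nonempty → append to chain.
Insert 598: h=4, bucket 4 nonempty → append to chain.
Final buckets:
0: 900 -> 90
1: 766
2: 704
3: 606
4: 247 -> 733 -> 193 -> 598
5: _
6: _
7: 646
8: _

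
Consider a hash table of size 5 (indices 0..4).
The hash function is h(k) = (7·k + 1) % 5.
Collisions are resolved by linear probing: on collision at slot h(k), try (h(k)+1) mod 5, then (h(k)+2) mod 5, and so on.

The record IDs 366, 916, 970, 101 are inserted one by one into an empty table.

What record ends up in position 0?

101

Insert 366: h=3, slot 3 empty => index 3.
Insert 916: h=3, slot 3 occupied => index 4.
Insert 970: h=1, slot 1 empty => index 1.
Insert 101: h=3, slots 3,4 occupied => index 0.
Table: [101, 970, _, 366, 916]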